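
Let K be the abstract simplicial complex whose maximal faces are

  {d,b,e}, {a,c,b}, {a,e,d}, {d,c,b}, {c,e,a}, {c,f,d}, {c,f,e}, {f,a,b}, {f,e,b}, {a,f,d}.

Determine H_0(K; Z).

Order the vertices as a < b < c < d < e < f. Listing each simplex with vertices in this order, K has dimension 2 with simplices:

  0-simplices (6): a, b, c, d, e, f
  1-simplices (15): ab, ac, ad, ae, af, bc, bd, be, bf, cd, ce, cf, de, df, ef
  2-simplices (10): abc, abf, ace, ade, adf, bcd, bde, bef, cdf, cef

so the chain groups are C_0 ≅ Z^6, C_1 ≅ Z^15, C_2 ≅ Z^10.

∂_1: C_1 → C_0 is given by ∂[p,q] = [q] − [p].
The 6×15 boundary matrix has rank 5 and Smith normal form diag(1,1,1,1,1).

The boundary map ∂_2: C_2 → C_1 acts by ∂[p,q,r] = [q,r] − [p,r] + [p,q]. For instance
  ∂adf = df − af + ad,
  ∂bcd = cd − bd + bc.
This gives a 15×10 integer matrix of rank 10; reducing to Smith normal form yields diagonal entries (1,1,1,1,1,1,1,1,1,2).

Reading off H_k = ker ∂_k / im ∂_{k+1}:

  H_0: rank C_0 − rank ∂_1 = 6 − 5 = 1, and the invariant factors of ∂_1 are all 1, so H_0 ≅ Z.

H_0 ≅ Z.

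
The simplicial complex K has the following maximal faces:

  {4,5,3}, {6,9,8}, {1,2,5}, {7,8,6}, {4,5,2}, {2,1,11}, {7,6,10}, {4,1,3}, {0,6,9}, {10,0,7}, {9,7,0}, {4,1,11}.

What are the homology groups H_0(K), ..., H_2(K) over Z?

Order the vertices as 0 < 1 < 2 < 3 < 4 < 5 < 6 < 7 < 8 < 9 < 10 < 11. Listing each simplex with vertices in this order, K has dimension 2 with simplices:

  0-simplices (12): [0], [1], [2], [3], [4], [5], [6], [7], [8], [9], [10], [11]
  1-simplices (24): (24 of them)
  2-simplices (12): [0,6,9], [0,7,9], [0,7,10], [1,2,5], [1,2,11], [1,3,4], [1,4,11], [2,4,5], [3,4,5], [6,7,8], [6,7,10], [6,8,9]

so the chain groups are C_0 ≅ Z^12, C_1 ≅ Z^24, C_2 ≅ Z^12.

∂_1: C_1 → C_0 sends each edge [p,q] (with p < q) to q − p.
The 12×24 boundary matrix has rank 10 and Smith normal form diag(1,1,1,1,1,1,1,1,1,1).

∂_2: C_2 → C_1 maps a triangle to the signed sum of its edges. For instance
  ∂[3,4,5] = [4,5] − [3,5] + [3,4],
  ∂[2,4,5] = [4,5] − [2,5] + [2,4].
As a 24×12 matrix over Z this has rank 12, with invariant factors (1,1,1,1,1,1,1,1,1,1,1,1).

Computing H_k = (kernel of ∂_k) / (image of ∂_{k+1}):

  H_0: rank C_0 − rank ∂_1 = 12 − 10 = 2, and the invariant factors of ∂_1 are all 1, so H_0 ≅ Z^2.
  H_1: rank ker ∂_1 − rank ∂_2 = (24 − 10) − 12 = 2, and the invariant factors of ∂_2 are all 1, so H_1 ≅ Z^2.
  H_2: rank ker ∂_2 − rank ∂_3 = (12 − 12) − 0 = 0, and there is no ∂_3, so H_2 ≅ 0.

H_0 ≅ Z^2,  H_1 ≅ Z^2,  H_2 = 0.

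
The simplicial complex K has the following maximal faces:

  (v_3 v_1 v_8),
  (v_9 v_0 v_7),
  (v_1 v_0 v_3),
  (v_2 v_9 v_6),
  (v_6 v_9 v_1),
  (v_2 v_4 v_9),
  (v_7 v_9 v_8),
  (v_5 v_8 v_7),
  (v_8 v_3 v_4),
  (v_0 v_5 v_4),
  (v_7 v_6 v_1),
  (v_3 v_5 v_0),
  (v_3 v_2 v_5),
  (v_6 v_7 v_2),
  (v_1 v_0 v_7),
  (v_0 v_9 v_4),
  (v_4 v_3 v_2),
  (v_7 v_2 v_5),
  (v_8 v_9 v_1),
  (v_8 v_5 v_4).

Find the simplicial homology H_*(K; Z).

Take the total order v_0 < v_1 < v_2 < v_3 < v_4 < v_5 < v_6 < v_7 < v_8 < v_9 on the vertex set. Then K (dimension 2) consists of the simplices:

  0-simplices (10): [v_0], [v_1], [v_2], [v_3], [v_4], [v_5], [v_6], [v_7], [v_8], [v_9]
  1-simplices (30): (30 of them)
  2-simplices (20): (20 of them)

so the chain groups are C_0 ≅ Z^10, C_1 ≅ Z^30, C_2 ≅ Z^20.

Boundary ∂_1: C_1 → C_0 maps an edge to its endpoints' difference, ∂[p,q] = q − p. For instance
  ∂[v_0,v_1] = [v_1] − [v_0].
This gives a 10×30 integer matrix of rank 9; reducing to Smith normal form yields diagonal entries (1,1,1,1,1,1,1,1,1).

Boundary ∂_2: C_2 → C_1 acts by ∂[p,q,r] = [q,r] − [p,r] + [p,q]. For instance
  ∂[v_0,v_4,v_9] = [v_4,v_9] − [v_0,v_9] + [v_0,v_4],
  ∂[v_5,v_7,v_8] = [v_7,v_8] − [v_5,v_8] + [v_5,v_7].
The 30×20 boundary matrix has rank 20 and Smith normal form diag(1,1,1,1,1,1,1,1,1,1,1,1,1,1,1,1,1,1,1,2).

Reading off H_k = ker ∂_k / im ∂_{k+1}:

  H_0: rank C_0 − rank ∂_1 = 10 − 9 = 1, and the invariant factors of ∂_1 are all 1, so H_0 = Z.
  H_1: rank ker ∂_1 − rank ∂_2 = (30 − 9) − 20 = 1, and ∂_2 has invariant factor 2 > 1, so H_1 = Z ⊕ Z/2Z.
  H_2: rank ker ∂_2 − rank ∂_3 = (20 − 20) − 0 = 0, and there is no ∂_3, so H_2 = 0.

H_0 ≅ Z,  H_1 ≅ Z ⊕ Z/2Z,  H_2 = 0.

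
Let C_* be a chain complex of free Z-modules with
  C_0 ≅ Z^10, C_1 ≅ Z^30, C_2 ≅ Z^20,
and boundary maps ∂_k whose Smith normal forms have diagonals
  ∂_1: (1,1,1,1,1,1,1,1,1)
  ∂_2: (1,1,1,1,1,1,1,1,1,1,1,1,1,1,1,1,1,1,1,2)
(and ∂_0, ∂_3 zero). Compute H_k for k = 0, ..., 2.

H_0 = Z,  H_1 = Z ⊕ Z/2,  H_2 = 0.

H_0: b_0 = 10 − 0 − 9 = 1; torsion from ∂_1 factors > 1: none. So H_0 = Z.
H_1: b_1 = 30 − 9 − 20 = 1; torsion from ∂_2 factors > 1: [2]. So H_1 = Z ⊕ Z/2.
H_2: b_2 = 20 − 20 − 0 = 0; torsion from ∂_3 factors > 1: none. So H_2 = 0.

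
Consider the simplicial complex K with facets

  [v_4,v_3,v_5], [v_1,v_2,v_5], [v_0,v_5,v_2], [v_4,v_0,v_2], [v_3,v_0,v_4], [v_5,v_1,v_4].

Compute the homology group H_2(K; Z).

H_2 = 0.

K has 6 vertices, 12 edges, 6 triangles.
rank ∂_2 = 6, rank ∂_3 = 0 ⇒ b_2 = 6 − 6 − 0 = 0. So H_2 ≅ 0.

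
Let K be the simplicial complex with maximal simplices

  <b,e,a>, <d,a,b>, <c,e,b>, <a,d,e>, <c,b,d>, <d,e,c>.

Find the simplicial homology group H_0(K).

H_0 = Z.

Take the total order a < b < c < d < e on the vertex set. Then K (dimension 2) consists of the simplices:

  0-simplices (5): a, b, c, d, e
  1-simplices (9): ab, ad, ae, bc, bd, be, cd, ce, de
  2-simplices (6): abd, abe, ade, bcd, bce, cde

Hence C_0 ≅ Z^5, C_1 ≅ Z^9, C_2 ≅ Z^6.

Boundary ∂_1: C_1 → C_0 sends each edge [p,q] (with p < q) to q − p. For instance
  ∂be = e − b.
The resulting 5×9 matrix has rank 4, and its Smith normal form has invariant factors (1,1,1,1).

∂_2: C_2 → C_1 acts by ∂[p,q,r] = [q,r] − [p,r] + [p,q]. For instance
  ∂abd = bd − ad + ab,
  ∂cde = de − ce + cd.
As a 9×6 matrix over Z this has rank 5, with invariant factors (1,1,1,1,1).

Computing H_k = (kernel of ∂_k) / (image of ∂_{k+1}):

  H_0: rank C_0 − rank ∂_1 = 5 − 4 = 1, and the invariant factors of ∂_1 are all 1, so H_0 = Z.

(K is a triangulation of the 2-sphere S^2.)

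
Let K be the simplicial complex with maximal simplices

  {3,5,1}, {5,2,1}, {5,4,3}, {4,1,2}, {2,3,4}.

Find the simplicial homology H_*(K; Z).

K has 5 vertices, 10 edges, 5 triangles.
rank ∂_0 = 0, rank ∂_1 = 4 ⇒ b_0 = 5 − 0 − 4 = 1; all invariant factors of ∂_1 are 1 so no torsion. So H_0 = Z.
rank ∂_1 = 4, rank ∂_2 = 5 ⇒ b_1 = 10 − 4 − 5 = 1; all invariant factors of ∂_2 are 1 so no torsion. So H_1 = Z.
rank ∂_2 = 5, rank ∂_3 = 0 ⇒ b_2 = 5 − 5 − 0 = 0. So H_2 = 0.

H_0 ≅ Z,  H_1 ≅ Z,  H_2 = 0.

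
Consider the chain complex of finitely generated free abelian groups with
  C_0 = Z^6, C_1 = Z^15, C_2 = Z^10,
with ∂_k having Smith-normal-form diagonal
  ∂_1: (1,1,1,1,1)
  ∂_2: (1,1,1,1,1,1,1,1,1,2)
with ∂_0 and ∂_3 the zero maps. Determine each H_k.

H_0: b_0 = 6 − 0 − 5 = 1; torsion from ∂_1 factors > 1: none. So H_0 ≅ Z.
H_1: b_1 = 15 − 5 − 10 = 0; torsion from ∂_2 factors > 1: [2]. So H_1 ≅ Z/2.
H_2: b_2 = 10 − 10 − 0 = 0; torsion from ∂_3 factors > 1: none. So H_2 ≅ 0.

H_0 ≅ Z,  H_1 ≅ Z/2,  H_2 = 0.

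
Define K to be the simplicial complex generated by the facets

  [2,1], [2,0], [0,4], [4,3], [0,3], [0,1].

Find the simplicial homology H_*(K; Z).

H_0 = Z,  H_1 = Z^2.

Fix the vertex order 0 < 1 < 2 < 3 < 4 and write every simplex with vertices in increasing order. Then dim K = 1 and the simplices of K are:

  0-simplices (5): [0], [1], [2], [3], [4]
  1-simplices (6): [0,1], [0,2], [0,3], [0,4], [1,2], [3,4]

giving chain groups C_0 ≅ Z^5, C_1 ≅ Z^6.

Boundary ∂_1: C_1 → C_0 is given by ∂[p,q] = [q] − [p]. For instance
  ∂[0,2] = [2] − [0].
This gives a 5×6 integer matrix of rank 4; reducing to Smith normal form yields diagonal entries (1,1,1,1).

Reading off H_k = ker ∂_k / im ∂_{k+1}:

  H_0: rank C_0 − rank ∂_1 = 5 − 4 = 1, and the invariant factors of ∂_1 are all 1, so H_0 = Z.
  H_1: rank ker ∂_1 − rank ∂_2 = (6 − 4) − 0 = 2, and there is no ∂_2, so H_1 = Z^2.

(K is a triangulation of a wedge of 2 circles.)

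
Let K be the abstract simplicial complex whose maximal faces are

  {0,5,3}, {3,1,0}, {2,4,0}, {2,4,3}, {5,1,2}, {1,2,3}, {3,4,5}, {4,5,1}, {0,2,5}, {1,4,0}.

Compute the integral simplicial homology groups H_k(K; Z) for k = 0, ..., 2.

We work with the vertex ordering 0 < 1 < 2 < 3 < 4 < 5. The simplices of K, each written with vertices in increasing order, are:

  0-simplices (6): [0], [1], [2], [3], [4], [5]
  1-simplices (15): [0,1], [0,2], [0,3], [0,4], [0,5], [1,2], [1,3], [1,4], [1,5], [2,3], [2,4], [2,5], [3,4], [3,5], [4,5]
  2-simplices (10): [0,1,3], [0,1,4], [0,2,4], [0,2,5], [0,3,5], [1,2,3], [1,2,5], [1,4,5], [2,3,4], [3,4,5]

so the chain groups are C_0 ≅ Z^6, C_1 ≅ Z^15, C_2 ≅ Z^10.

Boundary ∂_1: C_1 → C_0 maps an edge to its endpoints' difference, ∂[p,q] = q − p.
The 6×15 boundary matrix has rank 5 and Smith normal form diag(1,1,1,1,1).

The boundary map ∂_2: C_2 → C_1 maps a triangle to the signed sum of its edges. For instance
  ∂[0,2,4] = [2,4] − [0,4] + [0,2],
  ∂[1,2,5] = [2,5] − [1,5] + [1,2].
This gives a 15×10 integer matrix of rank 10; reducing to Smith normal form yields diagonal entries (1,1,1,1,1,1,1,1,1,2).

Now H_k = ker ∂_k / im ∂_{k+1}, so:

  H_0: rank C_0 − rank ∂_1 = 6 − 5 = 1, and the invariant factors of ∂_1 are all 1, so H_0 = Z.
  H_1: rank ker ∂_1 − rank ∂_2 = (15 − 5) − 10 = 0, and ∂_2 has invariant factor 2 > 1, so H_1 = Z/2Z.
  H_2: rank ker ∂_2 − rank ∂_3 = (10 − 10) − 0 = 0, and there is no ∂_3, so H_2 = 0.

As a check, the Euler characteristic is 6 − 15 + 10 = 1, which agrees with 1 − 0 + 0 = 1.

H_0 ≅ Z,  H_1 ≅ Z/2Z,  H_2 = 0.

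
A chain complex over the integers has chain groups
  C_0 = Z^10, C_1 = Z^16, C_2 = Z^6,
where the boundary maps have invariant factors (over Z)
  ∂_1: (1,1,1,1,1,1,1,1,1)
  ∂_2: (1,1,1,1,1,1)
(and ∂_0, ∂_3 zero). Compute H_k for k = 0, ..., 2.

H_0: b_0 = 10 − 0 − 9 = 1; torsion from ∂_1 factors > 1: none. So H_0 = Z.
H_1: b_1 = 16 − 9 − 6 = 1; torsion from ∂_2 factors > 1: none. So H_1 = Z.
H_2: b_2 = 6 − 6 − 0 = 0; torsion from ∂_3 factors > 1: none. So H_2 = 0.

H_0 = Z,  H_1 = Z,  H_2 = 0.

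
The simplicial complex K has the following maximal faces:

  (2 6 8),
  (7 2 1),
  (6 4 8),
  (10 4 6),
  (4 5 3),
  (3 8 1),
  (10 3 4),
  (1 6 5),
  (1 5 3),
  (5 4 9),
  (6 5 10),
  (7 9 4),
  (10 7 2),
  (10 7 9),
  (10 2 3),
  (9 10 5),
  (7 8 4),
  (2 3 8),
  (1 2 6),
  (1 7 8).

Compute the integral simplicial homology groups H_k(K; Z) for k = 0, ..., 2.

H_0 = Z,  H_1 = Z ⊕ Z/2Z,  H_2 = 0.

Order the vertices as 1 < 2 < 3 < 4 < 5 < 6 < 7 < 8 < 9 < 10. Listing each simplex with vertices in this order, K has dimension 2 with simplices:

  0-simplices (10): [1], [2], [3], [4], [5], [6], [7], [8], [9], [10]
  1-simplices (30): (30 of them)
  2-simplices (20): (20 of them)

Hence C_0 ≅ Z^10, C_1 ≅ Z^30, C_2 ≅ Z^20.

The boundary map ∂_1: C_1 → C_0 maps an edge to its endpoints' difference, ∂[p,q] = q − p. For instance
  ∂[1,6] = [6] − [1].
This gives a 10×30 integer matrix of rank 9; reducing to Smith normal form yields diagonal entries (1,1,1,1,1,1,1,1,1).

∂_2: C_2 → C_1 acts by ∂[p,q,r] = [q,r] − [p,r] + [p,q]. For instance
  ∂[2,3,10] = [3,10] − [2,10] + [2,3],
  ∂[1,5,6] = [5,6] − [1,6] + [1,5].
The resulting 30×20 matrix has rank 20, and its Smith normal form has invariant factors (1,1,1,1,1,1,1,1,1,1,1,1,1,1,1,1,1,1,1,2).

Computing H_k = (kernel of ∂_k) / (image of ∂_{k+1}):

  H_0: rank C_0 − rank ∂_1 = 10 − 9 = 1, and the invariant factors of ∂_1 are all 1, so H_0 = Z.
  H_1: rank ker ∂_1 − rank ∂_2 = (30 − 9) − 20 = 1, and ∂_2 has invariant factor 2 > 1, so H_1 = Z ⊕ Z/2Z.
  H_2: rank ker ∂_2 − rank ∂_3 = (20 − 20) − 0 = 0, and there is no ∂_3, so H_2 = 0.

As a check, the Euler characteristic is 10 − 30 + 20 = 0, which agrees with 1 − 1 + 0 = 0.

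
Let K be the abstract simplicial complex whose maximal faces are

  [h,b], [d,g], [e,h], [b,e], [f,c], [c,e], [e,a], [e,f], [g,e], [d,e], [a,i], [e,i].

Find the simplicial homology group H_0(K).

H_0 = Z.

We work with the vertex ordering a < b < c < d < e < f < g < h < i. The simplices of K, each written with vertices in increasing order, are:

  0-simplices (9): a, b, c, d, e, f, g, h, i
  1-simplices (12): ae, ai, be, bh, ce, cf, de, dg, ef, eg, eh, ei

Hence C_0 ≅ Z^9, C_1 ≅ Z^12.

Boundary ∂_1: C_1 → C_0 maps an edge to its endpoints' difference, ∂[p,q] = q − p.
This gives a 9×12 integer matrix of rank 8; reducing to Smith normal form yields diagonal entries (1,1,1,1,1,1,1,1).

Now H_k = ker ∂_k / im ∂_{k+1}, so:

  H_0: rank C_0 − rank ∂_1 = 9 − 8 = 1, and the invariant factors of ∂_1 are all 1, so H_0 ≅ Z.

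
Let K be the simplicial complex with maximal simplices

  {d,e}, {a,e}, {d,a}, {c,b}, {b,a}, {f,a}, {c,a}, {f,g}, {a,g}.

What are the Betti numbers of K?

We work with the vertex ordering a < b < c < d < e < f < g. The simplices of K, each written with vertices in increasing order, are:

  0-simplices (7): a, b, c, d, e, f, g
  1-simplices (9): ab, ac, ad, ae, af, ag, bc, de, fg

Hence C_0 ≅ Z^7, C_1 ≅ Z^9.

∂_1: C_1 → C_0 sends each edge [p,q] (with p < q) to q − p. For instance
  ∂ae = e − a.
This gives a 7×9 integer matrix of rank 6; reducing to Smith normal form yields diagonal entries (1,1,1,1,1,1).

Now H_k = ker ∂_k / im ∂_{k+1}, so:

  H_0: rank C_0 − rank ∂_1 = 7 − 6 = 1, and the invariant factors of ∂_1 are all 1, so H_0 ≅ Z.
  H_1: rank ker ∂_1 − rank ∂_2 = (9 − 6) − 0 = 3, and there is no ∂_2, so H_1 ≅ Z^3.

As a check, the Euler characteristic is 7 − 9 = -2, which agrees with 1 − 3 = -2.

Hence the Betti numbers are b_0 = 1, b_1 = 3.

b_0 = 1, b_1 = 3.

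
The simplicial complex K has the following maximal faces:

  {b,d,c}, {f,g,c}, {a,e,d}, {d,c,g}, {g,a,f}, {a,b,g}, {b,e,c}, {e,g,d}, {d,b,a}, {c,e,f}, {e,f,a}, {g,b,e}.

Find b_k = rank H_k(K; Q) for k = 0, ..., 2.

We work with the vertex ordering a < b < c < d < e < f < g. The simplices of K, each written with vertices in increasing order, are:

  0-simplices (7): a, b, c, d, e, f, g
  1-simplices (18): ab, ad, ae, af, ag, bc, bd, be, bg, cd, ce, cf, cg, de, dg, ef, eg, fg
  2-simplices (12): abd, abg, ade, aef, afg, bcd, bce, beg, cdg, cef, cfg, deg

so the chain groups are C_0 ≅ Z^7, C_1 ≅ Z^18, C_2 ≅ Z^12.

∂_1: C_1 → C_0 is given by ∂[p,q] = [q] − [p]. For instance
  ∂de = e − d.
The resulting 7×18 matrix has rank 6, and its Smith normal form has invariant factors (1,1,1,1,1,1).

∂_2: C_2 → C_1 maps a triangle to the signed sum of its edges. For instance
  ∂beg = eg − bg + be,
  ∂abg = bg − ag + ab.
The 18×12 boundary matrix has rank 12 and Smith normal form diag(1,1,1,1,1,1,1,1,1,1,1,2).

Computing H_k = (kernel of ∂_k) / (image of ∂_{k+1}):

  H_0: rank C_0 − rank ∂_1 = 7 − 6 = 1, and the invariant factors of ∂_1 are all 1, so H_0 = Z.
  H_1: rank ker ∂_1 − rank ∂_2 = (18 − 6) − 12 = 0, and ∂_2 has invariant factor 2 > 1, so H_1 = Z_2.
  H_2: rank ker ∂_2 − rank ∂_3 = (12 − 12) − 0 = 0, and there is no ∂_3, so H_2 = 0.

As a check, the Euler characteristic is 7 − 18 + 12 = 1, which agrees with 1 − 0 + 0 = 1.

Hence the Betti numbers are b_0 = 1, b_1 = 0, b_2 = 0.

b_0 = 1, b_1 = 0, b_2 = 0.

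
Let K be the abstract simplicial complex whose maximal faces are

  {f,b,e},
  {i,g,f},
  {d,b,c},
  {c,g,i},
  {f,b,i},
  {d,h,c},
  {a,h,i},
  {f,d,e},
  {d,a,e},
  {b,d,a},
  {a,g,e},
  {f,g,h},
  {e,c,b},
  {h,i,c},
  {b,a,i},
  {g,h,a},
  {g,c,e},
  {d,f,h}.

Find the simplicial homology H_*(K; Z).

We work with the vertex ordering a < b < c < d < e < f < g < h < i. The simplices of K, each written with vertices in increasing order, are:

  0-simplices (9): a, b, c, d, e, f, g, h, i
  1-simplices (27): ab, ad, ae, ag, ah, ai, bc, bd, be, bf, bi, cd, ce, cg, ch, ci, de, df, dh, ef, eg, fg, fh, fi, gh, gi, hi
  2-simplices (18): abd, abi, ade, aeg, agh, ahi, bcd, bce, bef, bfi, cdh, ceg, cgi, chi, def, dfh, fgh, fgi

Hence C_0 ≅ Z^9, C_1 ≅ Z^27, C_2 ≅ Z^18.

∂_1: C_1 → C_0 sends each edge [p,q] (with p < q) to q − p.
The resulting 9×27 matrix has rank 8, and its Smith normal form has invariant factors (1,1,1,1,1,1,1,1).

The boundary map ∂_2: C_2 → C_1 maps a triangle to the signed sum of its edges. For instance
  ∂cdh = dh − ch + cd,
  ∂bef = ef − bf + be.
This gives a 27×18 integer matrix of rank 18; reducing to Smith normal form yields diagonal entries (1,1,1,1,1,1,1,1,1,1,1,1,1,1,1,1,1,2).

Computing H_k = (kernel of ∂_k) / (image of ∂_{k+1}):

  H_0: rank C_0 − rank ∂_1 = 9 − 8 = 1, and the invariant factors of ∂_1 are all 1, so H_0 ≅ Z.
  H_1: rank ker ∂_1 − rank ∂_2 = (27 − 8) − 18 = 1, and ∂_2 has invariant factor 2 > 1, so H_1 ≅ Z ⊕ Z/2.
  H_2: rank ker ∂_2 − rank ∂_3 = (18 − 18) − 0 = 0, and there is no ∂_3, so H_2 ≅ 0.

H_0 = Z,  H_1 = Z ⊕ Z/2,  H_2 = 0.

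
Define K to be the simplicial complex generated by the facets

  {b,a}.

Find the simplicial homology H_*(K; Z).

H_0 ≅ Z,  H_1 = 0.

Take the total order a < b on the vertex set. Then K (dimension 1) consists of the simplices:

  0-simplices (2): a, b
  1-simplices (1): ab

Hence C_0 ≅ Z^2, C_1 ≅ Z^1.

∂_1: C_1 → C_0 maps an edge to its endpoints' difference, ∂[p,q] = q − p. For instance
  ∂ab = b − a.
The 2×1 boundary matrix has rank 1 and Smith normal form diag(1).

Now H_k = ker ∂_k / im ∂_{k+1}, so:

  H_0: rank C_0 − rank ∂_1 = 2 − 1 = 1, and the invariant factors of ∂_1 are all 1, so H_0 ≅ Z.
  H_1: rank ker ∂_1 − rank ∂_2 = (1 − 1) − 0 = 0, and there is no ∂_2, so H_1 ≅ 0.

As a check, the Euler characteristic is 2 − 1 = 1, which agrees with 1 − 0 = 1.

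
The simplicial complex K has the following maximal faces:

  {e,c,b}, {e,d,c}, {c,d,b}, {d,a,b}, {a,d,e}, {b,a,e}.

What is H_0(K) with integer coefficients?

We work with the vertex ordering a < b < c < d < e. The simplices of K, each written with vertices in increasing order, are:

  0-simplices (5): a, b, c, d, e
  1-simplices (9): ab, ad, ae, bc, bd, be, cd, ce, de
  2-simplices (6): abd, abe, ade, bcd, bce, cde

so the chain groups are C_0 ≅ Z^5, C_1 ≅ Z^9, C_2 ≅ Z^6.

Boundary ∂_1: C_1 → C_0 maps an edge to its endpoints' difference, ∂[p,q] = q − p. For instance
  ∂ab = b − a.
As a 5×9 matrix over Z this has rank 4, with invariant factors (1,1,1,1).

Boundary ∂_2: C_2 → C_1 acts by ∂[p,q,r] = [q,r] − [p,r] + [p,q]. For instance
  ∂abe = be − ae + ab,
  ∂ade = de − ae + ad.
This gives a 9×6 integer matrix of rank 5; reducing to Smith normal form yields diagonal entries (1,1,1,1,1).

Computing H_k = (kernel of ∂_k) / (image of ∂_{k+1}):

  H_0: rank C_0 − rank ∂_1 = 5 − 4 = 1, and the invariant factors of ∂_1 are all 1, so H_0 ≅ Z.

H_0 = Z.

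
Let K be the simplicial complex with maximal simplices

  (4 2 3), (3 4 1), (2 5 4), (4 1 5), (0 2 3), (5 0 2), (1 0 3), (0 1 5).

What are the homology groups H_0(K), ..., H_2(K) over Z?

We work with the vertex ordering 0 < 1 < 2 < 3 < 4 < 5. The simplices of K, each written with vertices in increasing order, are:

  0-simplices (6): [0], [1], [2], [3], [4], [5]
  1-simplices (12): [0,1], [0,2], [0,3], [0,5], [1,3], [1,4], [1,5], [2,3], [2,4], [2,5], [3,4], [4,5]
  2-simplices (8): [0,1,3], [0,1,5], [0,2,3], [0,2,5], [1,3,4], [1,4,5], [2,3,4], [2,4,5]

so the chain groups are C_0 ≅ Z^6, C_1 ≅ Z^12, C_2 ≅ Z^8.

The boundary map ∂_1: C_1 → C_0 is given by ∂[p,q] = [q] − [p]. For instance
  ∂[1,4] = [4] − [1].
This gives a 6×12 integer matrix of rank 5; reducing to Smith normal form yields diagonal entries (1,1,1,1,1).

Boundary ∂_2: C_2 → C_1 acts by ∂[p,q,r] = [q,r] − [p,r] + [p,q]. For instance
  ∂[0,1,3] = [1,3] − [0,3] + [0,1],
  ∂[0,2,3] = [2,3] − [0,3] + [0,2].
This gives a 12×8 integer matrix of rank 7; reducing to Smith normal form yields diagonal entries (1,1,1,1,1,1,1).

Now H_k = ker ∂_k / im ∂_{k+1}, so:

  H_0: rank C_0 − rank ∂_1 = 6 − 5 = 1, and the invariant factors of ∂_1 are all 1, so H_0 ≅ Z.
  H_1: rank ker ∂_1 − rank ∂_2 = (12 − 5) − 7 = 0, and the invariant factors of ∂_2 are all 1, so H_1 ≅ 0.
  H_2: rank ker ∂_2 − rank ∂_3 = (8 − 7) − 0 = 1, and there is no ∂_3, so H_2 ≅ Z.

H_0 = Z,  H_1 = 0,  H_2 = Z.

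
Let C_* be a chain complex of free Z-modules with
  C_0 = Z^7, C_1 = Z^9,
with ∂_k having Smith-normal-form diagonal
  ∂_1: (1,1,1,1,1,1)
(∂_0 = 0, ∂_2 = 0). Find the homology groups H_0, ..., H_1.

H_0 ≅ Z,  H_1 ≅ Z^3.

H_0: b_0 = 7 − 0 − 6 = 1; torsion from ∂_1 factors > 1: none. So H_0 ≅ Z.
H_1: b_1 = 9 − 6 − 0 = 3; torsion from ∂_2 factors > 1: none. So H_1 ≅ Z^3.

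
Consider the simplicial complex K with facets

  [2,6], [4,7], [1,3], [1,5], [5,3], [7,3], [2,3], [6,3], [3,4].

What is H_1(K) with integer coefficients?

H_1 = Z^3.

Fix the vertex order 1 < 2 < 3 < 4 < 5 < 6 < 7 and write every simplex with vertices in increasing order. Then dim K = 1 and the simplices of K are:

  0-simplices (7): [1], [2], [3], [4], [5], [6], [7]
  1-simplices (9): [1,3], [1,5], [2,3], [2,6], [3,4], [3,5], [3,6], [3,7], [4,7]

Hence C_0 ≅ Z^7, C_1 ≅ Z^9.

The boundary map ∂_1: C_1 → C_0 sends each edge [p,q] (with p < q) to q − p. For instance
  ∂[3,4] = [4] − [3].
This gives a 7×9 integer matrix of rank 6; reducing to Smith normal form yields diagonal entries (1,1,1,1,1,1).

Computing H_k = (kernel of ∂_k) / (image of ∂_{k+1}):

  H_1: rank ker ∂_1 − rank ∂_2 = (9 − 6) − 0 = 3, and there is no ∂_2, so H_1 ≅ Z^3.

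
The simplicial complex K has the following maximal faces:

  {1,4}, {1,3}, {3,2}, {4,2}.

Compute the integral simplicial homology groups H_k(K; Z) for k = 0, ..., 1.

Take the total order 1 < 2 < 3 < 4 on the vertex set. Then K (dimension 1) consists of the simplices:

  0-simplices (4): [1], [2], [3], [4]
  1-simplices (4): [1,3], [1,4], [2,3], [2,4]

Hence C_0 ≅ Z^4, C_1 ≅ Z^4.

The boundary map ∂_1: C_1 → C_0 maps an edge to its endpoints' difference, ∂[p,q] = q − p.
The 4×4 boundary matrix has rank 3 and Smith normal form diag(1,1,1).

From H_k ≅ ker(∂_k) / im(∂_{k+1}) we obtain:

  H_0: rank C_0 − rank ∂_1 = 4 − 3 = 1, and the invariant factors of ∂_1 are all 1, so H_0 ≅ Z.
  H_1: rank ker ∂_1 − rank ∂_2 = (4 − 3) − 0 = 1, and there is no ∂_2, so H_1 ≅ Z.

As a check, the Euler characteristic is 4 − 4 = 0, which agrees with 1 − 1 = 0.
(K is a triangulation of the circle S^1.)

H_0 ≅ Z,  H_1 ≅ Z.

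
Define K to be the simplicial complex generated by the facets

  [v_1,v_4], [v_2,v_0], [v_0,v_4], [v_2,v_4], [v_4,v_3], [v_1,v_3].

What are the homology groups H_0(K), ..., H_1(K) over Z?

H_0 ≅ Z,  H_1 ≅ Z^2.

Fix the vertex order v_0 < v_1 < v_2 < v_3 < v_4 and write every simplex with vertices in increasing order. Then dim K = 1 and the simplices of K are:

  0-simplices (5): [v_0], [v_1], [v_2], [v_3], [v_4]
  1-simplices (6): [v_0,v_2], [v_0,v_4], [v_1,v_3], [v_1,v_4], [v_2,v_4], [v_3,v_4]

Hence C_0 ≅ Z^5, C_1 ≅ Z^6.

The boundary map ∂_1: C_1 → C_0 maps an edge to its endpoints' difference, ∂[p,q] = q − p. For instance
  ∂[v_0,v_2] = [v_2] − [v_0].
The 5×6 boundary matrix has rank 4 and Smith normal form diag(1,1,1,1).

From H_k ≅ ker(∂_k) / im(∂_{k+1}) we obtain:

  H_0: rank C_0 − rank ∂_1 = 5 − 4 = 1, and the invariant factors of ∂_1 are all 1, so H_0 = Z.
  H_1: rank ker ∂_1 − rank ∂_2 = (6 − 4) − 0 = 2, and there is no ∂_2, so H_1 = Z^2.

As a check, the Euler characteristic is 5 − 6 = -1, which agrees with 1 − 2 = -1.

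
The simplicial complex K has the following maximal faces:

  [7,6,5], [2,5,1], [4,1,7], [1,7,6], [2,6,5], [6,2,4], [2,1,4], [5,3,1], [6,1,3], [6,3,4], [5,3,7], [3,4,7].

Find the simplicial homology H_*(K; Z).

H_0 ≅ Z,  H_1 ≅ Z/2,  H_2 = 0.

Order the vertices as 1 < 2 < 3 < 4 < 5 < 6 < 7. Listing each simplex with vertices in this order, K has dimension 2 with simplices:

  0-simplices (7): [1], [2], [3], [4], [5], [6], [7]
  1-simplices (18): [1,2], [1,3], [1,4], [1,5], [1,6], [1,7], [2,4], [2,5], [2,6], [3,4], [3,5], [3,6], [3,7], [4,6], [4,7], [5,6], [5,7], [6,7]
  2-simplices (12): [1,2,4], [1,2,5], [1,3,5], [1,3,6], [1,4,7], [1,6,7], [2,4,6], [2,5,6], [3,4,6], [3,4,7], [3,5,7], [5,6,7]

Hence C_0 ≅ Z^7, C_1 ≅ Z^18, C_2 ≅ Z^12.

Boundary ∂_1: C_1 → C_0 maps an edge to its endpoints' difference, ∂[p,q] = q − p.
As a 7×18 matrix over Z this has rank 6, with invariant factors (1,1,1,1,1,1).

Boundary ∂_2: C_2 → C_1 acts by ∂[p,q,r] = [q,r] − [p,r] + [p,q]. For instance
  ∂[1,4,7] = [4,7] − [1,7] + [1,4],
  ∂[2,5,6] = [5,6] − [2,6] + [2,5].
As a 18×12 matrix over Z this has rank 12, with invariant factors (1,1,1,1,1,1,1,1,1,1,1,2).

Computing H_k = (kernel of ∂_k) / (image of ∂_{k+1}):

  H_0: rank C_0 − rank ∂_1 = 7 − 6 = 1, and the invariant factors of ∂_1 are all 1, so H_0 ≅ Z.
  H_1: rank ker ∂_1 − rank ∂_2 = (18 − 6) − 12 = 0, and ∂_2 has invariant factor 2 > 1, so H_1 ≅ Z/2.
  H_2: rank ker ∂_2 − rank ∂_3 = (12 − 12) − 0 = 0, and there is no ∂_3, so H_2 ≅ 0.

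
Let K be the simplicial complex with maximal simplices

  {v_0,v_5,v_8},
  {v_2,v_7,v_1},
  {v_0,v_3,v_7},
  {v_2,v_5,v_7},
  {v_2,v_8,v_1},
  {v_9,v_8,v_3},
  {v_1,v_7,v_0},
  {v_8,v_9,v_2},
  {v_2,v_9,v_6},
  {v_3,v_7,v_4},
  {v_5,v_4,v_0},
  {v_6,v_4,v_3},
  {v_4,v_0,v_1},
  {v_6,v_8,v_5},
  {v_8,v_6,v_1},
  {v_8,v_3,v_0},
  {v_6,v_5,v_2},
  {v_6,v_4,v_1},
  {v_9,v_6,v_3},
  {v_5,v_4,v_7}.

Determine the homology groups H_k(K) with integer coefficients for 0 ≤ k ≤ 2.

Order the vertices as v_0 < v_1 < v_2 < v_3 < v_4 < v_5 < v_6 < v_7 < v_8 < v_9. Listing each simplex with vertices in this order, K has dimension 2 with simplices:

  0-simplices (10): [v_0], [v_1], [v_2], [v_3], [v_4], [v_5], [v_6], [v_7], [v_8], [v_9]
  1-simplices (30): (30 of them)
  2-simplices (20): (20 of them)

giving chain groups C_0 ≅ Z^10, C_1 ≅ Z^30, C_2 ≅ Z^20.

The boundary map ∂_1: C_1 → C_0 sends each edge [p,q] (with p < q) to q − p.
The 10×30 boundary matrix has rank 9 and Smith normal form diag(1,1,1,1,1,1,1,1,1).

∂_2: C_2 → C_1 acts by ∂[p,q,r] = [q,r] − [p,r] + [p,q]. For instance
  ∂[v_3,v_8,v_9] = [v_8,v_9] − [v_3,v_9] + [v_3,v_8],
  ∂[v_4,v_5,v_7] = [v_5,v_7] − [v_4,v_7] + [v_4,v_5].
This gives a 30×20 integer matrix of rank 20; reducing to Smith normal form yields diagonal entries (1,1,1,1,1,1,1,1,1,1,1,1,1,1,1,1,1,1,1,2).

From H_k ≅ ker(∂_k) / im(∂_{k+1}) we obtain:

  H_0: rank C_0 − rank ∂_1 = 10 − 9 = 1, and the invariant factors of ∂_1 are all 1, so H_0 ≅ Z.
  H_1: rank ker ∂_1 − rank ∂_2 = (30 − 9) − 20 = 1, and ∂_2 has invariant factor 2 > 1, so H_1 ≅ Z ⊕ Z/2Z.
  H_2: rank ker ∂_2 − rank ∂_3 = (20 − 20) − 0 = 0, and there is no ∂_3, so H_2 ≅ 0.

H_0 = Z,  H_1 = Z ⊕ Z/2Z,  H_2 = 0.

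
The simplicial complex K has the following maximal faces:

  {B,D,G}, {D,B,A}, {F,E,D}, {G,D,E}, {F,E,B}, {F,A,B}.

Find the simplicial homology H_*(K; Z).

H_0 = Z,  H_1 = Z,  H_2 = 0.

Order the vertices as A < B < D < E < F < G. Listing each simplex with vertices in this order, K has dimension 2 with simplices:

  0-simplices (6): A, B, D, E, F, G
  1-simplices (12): AB, AD, AF, BD, BE, BF, BG, DE, DF, DG, EF, EG
  2-simplices (6): ABD, ABF, BDG, BEF, DEF, DEG

so the chain groups are C_0 ≅ Z^6, C_1 ≅ Z^12, C_2 ≅ Z^6.

Boundary ∂_1: C_1 → C_0 sends each edge [p,q] (with p < q) to q − p. For instance
  ∂AD = D − A.
The resulting 6×12 matrix has rank 5, and its Smith normal form has invariant factors (1,1,1,1,1).

∂_2: C_2 → C_1 maps a triangle to the signed sum of its edges. For instance
  ∂DEF = EF − DF + DE,
  ∂DEG = EG − DG + DE.
The 12×6 boundary matrix has rank 6 and Smith normal form diag(1,1,1,1,1,1).

Computing H_k = (kernel of ∂_k) / (image of ∂_{k+1}):

  H_0: rank C_0 − rank ∂_1 = 6 − 5 = 1, and the invariant factors of ∂_1 are all 1, so H_0 ≅ Z.
  H_1: rank ker ∂_1 − rank ∂_2 = (12 − 5) − 6 = 1, and the invariant factors of ∂_2 are all 1, so H_1 ≅ Z.
  H_2: rank ker ∂_2 − rank ∂_3 = (6 − 6) − 0 = 0, and there is no ∂_3, so H_2 ≅ 0.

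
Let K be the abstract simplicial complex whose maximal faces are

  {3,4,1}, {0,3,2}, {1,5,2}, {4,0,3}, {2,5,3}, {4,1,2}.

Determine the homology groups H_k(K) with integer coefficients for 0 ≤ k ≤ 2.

H_0 ≅ Z,  H_1 ≅ Z,  H_2 = 0.

Take the total order 0 < 1 < 2 < 3 < 4 < 5 on the vertex set. Then K (dimension 2) consists of the simplices:

  0-simplices (6): [0], [1], [2], [3], [4], [5]
  1-simplices (12): [0,2], [0,3], [0,4], [1,2], [1,3], [1,4], [1,5], [2,3], [2,4], [2,5], [3,4], [3,5]
  2-simplices (6): [0,2,3], [0,3,4], [1,2,4], [1,2,5], [1,3,4], [2,3,5]

so the chain groups are C_0 ≅ Z^6, C_1 ≅ Z^12, C_2 ≅ Z^6.

Boundary ∂_1: C_1 → C_0 sends each edge [p,q] (with p < q) to q − p. For instance
  ∂[0,4] = [4] − [0].
The resulting 6×12 matrix has rank 5, and its Smith normal form has invariant factors (1,1,1,1,1).

∂_2: C_2 → C_1 maps a triangle to the signed sum of its edges. For instance
  ∂[1,2,5] = [2,5] − [1,5] + [1,2],
  ∂[0,2,3] = [2,3] − [0,3] + [0,2].
The resulting 12×6 matrix has rank 6, and its Smith normal form has invariant factors (1,1,1,1,1,1).

From H_k ≅ ker(∂_k) / im(∂_{k+1}) we obtain:

  H_0: rank C_0 − rank ∂_1 = 6 − 5 = 1, and the invariant factors of ∂_1 are all 1, so H_0 = Z.
  H_1: rank ker ∂_1 − rank ∂_2 = (12 − 5) − 6 = 1, and the invariant factors of ∂_2 are all 1, so H_1 = Z.
  H_2: rank ker ∂_2 − rank ∂_3 = (6 − 6) − 0 = 0, and there is no ∂_3, so H_2 = 0.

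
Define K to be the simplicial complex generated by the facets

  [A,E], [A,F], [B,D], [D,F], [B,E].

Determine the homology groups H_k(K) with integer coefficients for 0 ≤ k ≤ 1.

Order the vertices as A < B < D < E < F. Listing each simplex with vertices in this order, K has dimension 1 with simplices:

  0-simplices (5): A, B, D, E, F
  1-simplices (5): AE, AF, BD, BE, DF

Hence C_0 ≅ Z^5, C_1 ≅ Z^5.

The boundary map ∂_1: C_1 → C_0 is given by ∂[p,q] = [q] − [p]. For instance
  ∂BD = D − B.
The resulting 5×5 matrix has rank 4, and its Smith normal form has invariant factors (1,1,1,1).

Computing H_k = (kernel of ∂_k) / (image of ∂_{k+1}):

  H_0: rank C_0 − rank ∂_1 = 5 − 4 = 1, and the invariant factors of ∂_1 are all 1, so H_0 = Z.
  H_1: rank ker ∂_1 − rank ∂_2 = (5 − 4) − 0 = 1, and there is no ∂_2, so H_1 = Z.

H_0 ≅ Z,  H_1 ≅ Z.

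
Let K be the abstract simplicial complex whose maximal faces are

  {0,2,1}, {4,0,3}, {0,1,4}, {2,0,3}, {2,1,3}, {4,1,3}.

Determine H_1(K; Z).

H_1 = 0.

We work with the vertex ordering 0 < 1 < 2 < 3 < 4. The simplices of K, each written with vertices in increasing order, are:

  0-simplices (5): [0], [1], [2], [3], [4]
  1-simplices (9): [0,1], [0,2], [0,3], [0,4], [1,2], [1,3], [1,4], [2,3], [3,4]
  2-simplices (6): [0,1,2], [0,1,4], [0,2,3], [0,3,4], [1,2,3], [1,3,4]

giving chain groups C_0 ≅ Z^5, C_1 ≅ Z^9, C_2 ≅ Z^6.

∂_1: C_1 → C_0 sends each edge [p,q] (with p < q) to q − p. For instance
  ∂[1,2] = [2] − [1].
This gives a 5×9 integer matrix of rank 4; reducing to Smith normal form yields diagonal entries (1,1,1,1).

Boundary ∂_2: C_2 → C_1 sends each 2-simplex [p,q,r] to [q,r] − [p,r] + [p,q]. For instance
  ∂[0,1,4] = [1,4] − [0,4] + [0,1],
  ∂[1,3,4] = [3,4] − [1,4] + [1,3].
This gives a 9×6 integer matrix of rank 5; reducing to Smith normal form yields diagonal entries (1,1,1,1,1).

Now H_k = ker ∂_k / im ∂_{k+1}, so:

  H_1: rank ker ∂_1 − rank ∂_2 = (9 − 4) − 5 = 0, and the invariant factors of ∂_2 are all 1, so H_1 = 0.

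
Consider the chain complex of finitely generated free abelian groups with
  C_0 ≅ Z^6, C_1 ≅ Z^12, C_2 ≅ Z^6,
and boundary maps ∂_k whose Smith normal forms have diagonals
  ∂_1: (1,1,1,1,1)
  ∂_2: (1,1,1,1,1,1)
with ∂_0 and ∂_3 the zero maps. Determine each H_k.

H_0 ≅ Z,  H_1 ≅ Z,  H_2 = 0.

H_0: b_0 = 6 − 0 − 5 = 1; torsion from ∂_1 factors > 1: none. So H_0 ≅ Z.
H_1: b_1 = 12 − 5 − 6 = 1; torsion from ∂_2 factors > 1: none. So H_1 ≅ Z.
H_2: b_2 = 6 − 6 − 0 = 0; torsion from ∂_3 factors > 1: none. So H_2 ≅ 0.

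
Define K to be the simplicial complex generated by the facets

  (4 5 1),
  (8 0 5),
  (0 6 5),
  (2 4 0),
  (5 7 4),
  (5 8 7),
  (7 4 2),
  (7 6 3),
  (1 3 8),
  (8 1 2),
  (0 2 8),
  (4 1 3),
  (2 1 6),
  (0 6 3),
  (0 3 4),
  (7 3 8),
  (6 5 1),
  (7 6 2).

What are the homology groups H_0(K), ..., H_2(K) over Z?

Take the total order 0 < 1 < 2 < 3 < 4 < 5 < 6 < 7 < 8 on the vertex set. Then K (dimension 2) consists of the simplices:

  0-simplices (9): [0], [1], [2], [3], [4], [5], [6], [7], [8]
  1-simplices (27): (27 of them)
  2-simplices (18): [0,2,4], [0,2,8], [0,3,4], [0,3,6], [0,5,6], [0,5,8], [1,2,6], [1,2,8], [1,3,4], [1,3,8], [1,4,5], [1,5,6], [2,4,7], [2,6,7], [3,6,7], [3,7,8], [4,5,7], [5,7,8]

so the chain groups are C_0 ≅ Z^9, C_1 ≅ Z^27, C_2 ≅ Z^18.

The boundary map ∂_1: C_1 → C_0 maps an edge to its endpoints' difference, ∂[p,q] = q − p. For instance
  ∂[1,2] = [2] − [1].
This gives a 9×27 integer matrix of rank 8; reducing to Smith normal form yields diagonal entries (1,1,1,1,1,1,1,1).

Boundary ∂_2: C_2 → C_1 acts by ∂[p,q,r] = [q,r] − [p,r] + [p,q]. For instance
  ∂[1,3,4] = [3,4] − [1,4] + [1,3],
  ∂[3,6,7] = [6,7] − [3,7] + [3,6].
As a 27×18 matrix over Z this has rank 17, with invariant factors (1,1,1,1,1,1,1,1,1,1,1,1,1,1,1,1,1).

Now H_k = ker ∂_k / im ∂_{k+1}, so:

  H_0: rank C_0 − rank ∂_1 = 9 − 8 = 1, and the invariant factors of ∂_1 are all 1, so H_0 ≅ Z.
  H_1: rank ker ∂_1 − rank ∂_2 = (27 − 8) − 17 = 2, and the invariant factors of ∂_2 are all 1, so H_1 ≅ Z^2.
  H_2: rank ker ∂_2 − rank ∂_3 = (18 − 17) − 0 = 1, and there is no ∂_3, so H_2 ≅ Z.

As a check, the Euler characteristic is 9 − 27 + 18 = 0, which agrees with 1 − 2 + 1 = 0.

H_0 = Z,  H_1 = Z^2,  H_2 = Z.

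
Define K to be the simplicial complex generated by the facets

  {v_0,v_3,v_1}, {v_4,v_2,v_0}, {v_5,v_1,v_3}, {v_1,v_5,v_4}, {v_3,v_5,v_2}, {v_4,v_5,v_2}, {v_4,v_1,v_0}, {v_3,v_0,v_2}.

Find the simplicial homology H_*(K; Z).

H_0 ≅ Z,  H_1 = 0,  H_2 ≅ Z.

Take the total order v_0 < v_1 < v_2 < v_3 < v_4 < v_5 on the vertex set. Then K (dimension 2) consists of the simplices:

  0-simplices (6): [v_0], [v_1], [v_2], [v_3], [v_4], [v_5]
  1-simplices (12): [v_0,v_1], [v_0,v_2], [v_0,v_3], [v_0,v_4], [v_1,v_3], [v_1,v_4], [v_1,v_5], [v_2,v_3], [v_2,v_4], [v_2,v_5], [v_3,v_5], [v_4,v_5]
  2-simplices (8): [v_0,v_1,v_3], [v_0,v_1,v_4], [v_0,v_2,v_3], [v_0,v_2,v_4], [v_1,v_3,v_5], [v_1,v_4,v_5], [v_2,v_3,v_5], [v_2,v_4,v_5]

Hence C_0 ≅ Z^6, C_1 ≅ Z^12, C_2 ≅ Z^8.

The boundary map ∂_1: C_1 → C_0 sends each edge [p,q] (with p < q) to q − p. For instance
  ∂[v_2,v_4] = [v_4] − [v_2].
As a 6×12 matrix over Z this has rank 5, with invariant factors (1,1,1,1,1).

∂_2: C_2 → C_1 sends each 2-simplex [p,q,r] to [q,r] − [p,r] + [p,q]. For instance
  ∂[v_0,v_1,v_3] = [v_1,v_3] − [v_0,v_3] + [v_0,v_1],
  ∂[v_1,v_4,v_5] = [v_4,v_5] − [v_1,v_5] + [v_1,v_4].
This gives a 12×8 integer matrix of rank 7; reducing to Smith normal form yields diagonal entries (1,1,1,1,1,1,1).

Reading off H_k = ker ∂_k / im ∂_{k+1}:

  H_0: rank C_0 − rank ∂_1 = 6 − 5 = 1, and the invariant factors of ∂_1 are all 1, so H_0 = Z.
  H_1: rank ker ∂_1 − rank ∂_2 = (12 − 5) − 7 = 0, and the invariant factors of ∂_2 are all 1, so H_1 = 0.
  H_2: rank ker ∂_2 − rank ∂_3 = (8 − 7) − 0 = 1, and there is no ∂_3, so H_2 = Z.

As a check, the Euler characteristic is 6 − 12 + 8 = 2, which agrees with 1 − 0 + 1 = 2.
(K is a triangulation of the 2-sphere S^2.)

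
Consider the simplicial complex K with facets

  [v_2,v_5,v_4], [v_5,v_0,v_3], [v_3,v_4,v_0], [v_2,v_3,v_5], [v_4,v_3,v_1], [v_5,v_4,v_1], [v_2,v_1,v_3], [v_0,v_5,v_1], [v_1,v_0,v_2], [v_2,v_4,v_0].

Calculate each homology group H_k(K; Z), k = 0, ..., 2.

H_0 = Z,  H_1 = Z/2Z,  H_2 = 0.

Take the total order v_0 < v_1 < v_2 < v_3 < v_4 < v_5 on the vertex set. Then K (dimension 2) consists of the simplices:

  0-simplices (6): [v_0], [v_1], [v_2], [v_3], [v_4], [v_5]
  1-simplices (15): (15 of them)
  2-simplices (10): [v_0,v_1,v_2], [v_0,v_1,v_5], [v_0,v_2,v_4], [v_0,v_3,v_4], [v_0,v_3,v_5], [v_1,v_2,v_3], [v_1,v_3,v_4], [v_1,v_4,v_5], [v_2,v_3,v_5], [v_2,v_4,v_5]

Hence C_0 ≅ Z^6, C_1 ≅ Z^15, C_2 ≅ Z^10.

∂_1: C_1 → C_0 maps an edge to its endpoints' difference, ∂[p,q] = q − p.
The resulting 6×15 matrix has rank 5, and its Smith normal form has invariant factors (1,1,1,1,1).

The boundary map ∂_2: C_2 → C_1 sends each 2-simplex [p,q,r] to [q,r] − [p,r] + [p,q]. For instance
  ∂[v_1,v_2,v_3] = [v_2,v_3] − [v_1,v_3] + [v_1,v_2],
  ∂[v_2,v_4,v_5] = [v_4,v_5] − [v_2,v_5] + [v_2,v_4].
The 15×10 boundary matrix has rank 10 and Smith normal form diag(1,1,1,1,1,1,1,1,1,2).

Now H_k = ker ∂_k / im ∂_{k+1}, so:

  H_0: rank C_0 − rank ∂_1 = 6 − 5 = 1, and the invariant factors of ∂_1 are all 1, so H_0 = Z.
  H_1: rank ker ∂_1 − rank ∂_2 = (15 − 5) − 10 = 0, and ∂_2 has invariant factor 2 > 1, so H_1 = Z/2Z.
  H_2: rank ker ∂_2 − rank ∂_3 = (10 − 10) − 0 = 0, and there is no ∂_3, so H_2 = 0.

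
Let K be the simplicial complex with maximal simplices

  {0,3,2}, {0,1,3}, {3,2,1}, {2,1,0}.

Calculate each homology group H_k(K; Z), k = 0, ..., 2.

H_0 ≅ Z,  H_1 = 0,  H_2 ≅ Z.

We work with the vertex ordering 0 < 1 < 2 < 3. The simplices of K, each written with vertices in increasing order, are:

  0-simplices (4): [0], [1], [2], [3]
  1-simplices (6): [0,1], [0,2], [0,3], [1,2], [1,3], [2,3]
  2-simplices (4): [0,1,2], [0,1,3], [0,2,3], [1,2,3]

so the chain groups are C_0 ≅ Z^4, C_1 ≅ Z^6, C_2 ≅ Z^4.

The boundary map ∂_1: C_1 → C_0 is given by ∂[p,q] = [q] − [p].
This gives a 4×6 integer matrix of rank 3; reducing to Smith normal form yields diagonal entries (1,1,1).

The boundary map ∂_2: C_2 → C_1 sends each 2-simplex [p,q,r] to [q,r] − [p,r] + [p,q]. For instance
  ∂[0,1,3] = [1,3] − [0,3] + [0,1],
  ∂[0,2,3] = [2,3] − [0,3] + [0,2].
The resulting 6×4 matrix has rank 3, and its Smith normal form has invariant factors (1,1,1).

Now H_k = ker ∂_k / im ∂_{k+1}, so:

  H_0: rank C_0 − rank ∂_1 = 4 − 3 = 1, and the invariant factors of ∂_1 are all 1, so H_0 ≅ Z.
  H_1: rank ker ∂_1 − rank ∂_2 = (6 − 3) − 3 = 0, and the invariant factors of ∂_2 are all 1, so H_1 ≅ 0.
  H_2: rank ker ∂_2 − rank ∂_3 = (4 − 3) − 0 = 1, and there is no ∂_3, so H_2 ≅ Z.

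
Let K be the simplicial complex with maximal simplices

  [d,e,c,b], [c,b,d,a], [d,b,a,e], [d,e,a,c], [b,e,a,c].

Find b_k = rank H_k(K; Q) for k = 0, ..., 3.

b_0 = 1, b_1 = 0, b_2 = 0, b_3 = 1.

K has 5 vertices, 10 edges, 10 triangles, 5 3-simplices.
rank ∂_0 = 0, rank ∂_1 = 4 ⇒ b_0 = 5 − 0 − 4 = 1; all invariant factors of ∂_1 are 1 so no torsion. So H_0 ≅ Z.
rank ∂_1 = 4, rank ∂_2 = 6 ⇒ b_1 = 10 − 4 − 6 = 0; all invariant factors of ∂_2 are 1 so no torsion. So H_1 ≅ 0.
rank ∂_2 = 6, rank ∂_3 = 4 ⇒ b_2 = 10 − 6 − 4 = 0; all invariant factors of ∂_3 are 1 so no torsion. So H_2 ≅ 0.
rank ∂_3 = 4, rank ∂_4 = 0 ⇒ b_3 = 5 − 4 − 0 = 1. So H_3 ≅ Z.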